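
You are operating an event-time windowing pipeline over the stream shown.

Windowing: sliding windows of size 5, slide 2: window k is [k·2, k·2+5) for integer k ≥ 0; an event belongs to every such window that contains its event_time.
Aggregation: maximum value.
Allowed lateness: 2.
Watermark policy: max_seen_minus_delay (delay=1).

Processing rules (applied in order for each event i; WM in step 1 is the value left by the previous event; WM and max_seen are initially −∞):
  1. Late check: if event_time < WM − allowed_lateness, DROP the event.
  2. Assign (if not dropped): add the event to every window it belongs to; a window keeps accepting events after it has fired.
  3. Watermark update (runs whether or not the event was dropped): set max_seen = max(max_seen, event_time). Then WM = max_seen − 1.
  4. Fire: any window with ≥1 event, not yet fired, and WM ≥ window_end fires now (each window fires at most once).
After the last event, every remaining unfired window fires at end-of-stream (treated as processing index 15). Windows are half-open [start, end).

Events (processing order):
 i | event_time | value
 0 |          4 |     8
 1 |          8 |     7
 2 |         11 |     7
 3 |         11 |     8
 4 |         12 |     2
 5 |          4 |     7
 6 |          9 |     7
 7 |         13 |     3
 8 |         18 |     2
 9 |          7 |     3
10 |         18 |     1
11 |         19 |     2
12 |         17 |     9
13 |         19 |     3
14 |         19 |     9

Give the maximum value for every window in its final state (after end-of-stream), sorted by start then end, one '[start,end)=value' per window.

i=0 t=4 v=8: → [4,9),[2,7),[0,5); WM=3
i=1 t=8 v=7: → [8,13),[6,11),[4,9); WM=7; [0,5) fires=8 [2,7) fires=8
i=2 t=11 v=7: → [10,15),[8,13); WM=10; [4,9) fires=8
i=3 t=11 v=8: → [10,15),[8,13); WM=10
i=4 t=12 v=2: → [12,17),[10,15),[8,13); WM=11; [6,11) fires=7
i=5 t=4 v=7: DROP (t<11-2); WM=11
i=6 t=9 v=7: → [8,13),[6,11); WM=11
i=7 t=13 v=3: → [12,17),[10,15); WM=12
i=8 t=18 v=2: → [18,23),[16,21),[14,19); WM=17; [8,13) fires=8 [10,15) fires=8 [12,17) fires=3
i=9 t=7 v=3: DROP (t<17-2); WM=17
i=10 t=18 v=1: → [18,23),[16,21),[14,19); WM=17
i=11 t=19 v=2: → [18,23),[16,21); WM=18
i=12 t=17 v=9: → [16,21),[14,19); WM=18
i=13 t=19 v=3: → [18,23),[16,21); WM=18
i=14 t=19 v=9: → [18,23),[16,21); WM=18

[0,5)=8 [2,7)=8 [4,9)=8 [6,11)=7 [8,13)=8 [10,15)=8 [12,17)=3 [14,19)=9 [16,21)=9 [18,23)=9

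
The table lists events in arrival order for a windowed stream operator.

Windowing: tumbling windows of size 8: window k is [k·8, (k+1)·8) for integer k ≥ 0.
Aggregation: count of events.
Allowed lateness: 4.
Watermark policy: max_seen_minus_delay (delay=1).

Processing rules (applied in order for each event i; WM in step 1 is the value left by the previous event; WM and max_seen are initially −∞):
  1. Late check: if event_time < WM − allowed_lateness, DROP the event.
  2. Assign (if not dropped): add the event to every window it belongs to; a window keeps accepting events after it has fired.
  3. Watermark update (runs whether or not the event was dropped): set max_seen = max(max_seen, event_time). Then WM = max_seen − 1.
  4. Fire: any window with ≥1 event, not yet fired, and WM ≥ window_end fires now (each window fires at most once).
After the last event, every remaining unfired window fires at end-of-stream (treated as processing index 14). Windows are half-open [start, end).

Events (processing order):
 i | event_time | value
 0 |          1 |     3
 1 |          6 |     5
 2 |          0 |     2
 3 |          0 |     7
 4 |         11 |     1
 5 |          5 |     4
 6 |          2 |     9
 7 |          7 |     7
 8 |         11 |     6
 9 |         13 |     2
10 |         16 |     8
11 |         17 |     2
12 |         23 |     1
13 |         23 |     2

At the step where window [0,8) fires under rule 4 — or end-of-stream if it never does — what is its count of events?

i=0 t=1 v=3: → [0,8); WM=0
i=1 t=6 v=5: → [0,8); WM=5
i=2 t=0 v=2: DROP (t<5-4); WM=5
i=3 t=0 v=7: DROP (t<5-4); WM=5
i=4 t=11 v=1: → [8,16); WM=10; [0,8) fires=2
i=5 t=5 v=4: DROP (t<10-4); WM=10
i=6 t=2 v=9: DROP (t<10-4); WM=10
i=7 t=7 v=7: → [0,8); WM=10
i=8 t=11 v=6: → [8,16); WM=10
i=9 t=13 v=2: → [8,16); WM=12
i=10 t=16 v=8: → [16,24); WM=15
i=11 t=17 v=2: → [16,24); WM=16; [8,16) fires=3
i=12 t=23 v=1: → [16,24); WM=22
i=13 t=23 v=2: → [16,24); WM=22

2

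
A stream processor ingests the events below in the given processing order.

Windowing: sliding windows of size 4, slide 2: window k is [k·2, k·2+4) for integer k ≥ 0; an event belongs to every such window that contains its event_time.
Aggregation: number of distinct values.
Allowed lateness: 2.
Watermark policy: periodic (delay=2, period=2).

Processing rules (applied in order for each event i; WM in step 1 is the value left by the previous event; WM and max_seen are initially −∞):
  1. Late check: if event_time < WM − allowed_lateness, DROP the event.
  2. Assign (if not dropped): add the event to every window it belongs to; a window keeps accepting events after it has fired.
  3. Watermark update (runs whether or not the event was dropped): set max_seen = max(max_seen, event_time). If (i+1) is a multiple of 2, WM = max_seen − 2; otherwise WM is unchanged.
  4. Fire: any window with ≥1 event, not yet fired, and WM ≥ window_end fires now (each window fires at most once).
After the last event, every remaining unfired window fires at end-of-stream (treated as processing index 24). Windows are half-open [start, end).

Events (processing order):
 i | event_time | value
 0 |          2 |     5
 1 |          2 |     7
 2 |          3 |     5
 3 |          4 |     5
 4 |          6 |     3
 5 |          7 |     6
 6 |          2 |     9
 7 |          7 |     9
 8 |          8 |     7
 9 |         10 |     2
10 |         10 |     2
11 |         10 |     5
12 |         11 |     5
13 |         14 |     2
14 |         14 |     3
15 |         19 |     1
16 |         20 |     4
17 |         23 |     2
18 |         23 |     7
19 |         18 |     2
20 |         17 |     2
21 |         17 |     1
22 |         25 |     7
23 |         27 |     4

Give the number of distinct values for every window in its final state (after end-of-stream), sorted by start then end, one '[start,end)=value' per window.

[0,4)=2 [2,6)=2 [4,8)=4 [6,10)=4 [8,12)=3 [10,14)=2 [12,16)=2 [14,18)=2 [16,20)=1 [18,22)=2 [20,24)=3 [22,26)=2 [24,28)=2 [26,30)=1

i=0 t=2 v=5: → [2,6),[0,4); WM=−∞
i=1 t=2 v=7: → [2,6),[0,4); WM=0
i=2 t=3 v=5: → [2,6),[0,4); WM=0
i=3 t=4 v=5: → [4,8),[2,6); WM=2
i=4 t=6 v=3: → [6,10),[4,8); WM=2
i=5 t=7 v=6: → [6,10),[4,8); WM=5; [0,4) fires=2
i=6 t=2 v=9: DROP (t<5-2); WM=5
i=7 t=7 v=9: → [6,10),[4,8); WM=5
i=8 t=8 v=7: → [8,12),[6,10); WM=5
i=9 t=10 v=2: → [10,14),[8,12); WM=8; [2,6) fires=2 [4,8) fires=4
i=10 t=10 v=2: → [10,14),[8,12); WM=8
i=11 t=10 v=5: → [10,14),[8,12); WM=8
i=12 t=11 v=5: → [10,14),[8,12); WM=8
i=13 t=14 v=2: → [14,18),[12,16); WM=12; [6,10) fires=4 [8,12) fires=3
i=14 t=14 v=3: → [14,18),[12,16); WM=12
i=15 t=19 v=1: → [18,22),[16,20); WM=17; [10,14) fires=2 [12,16) fires=2
i=16 t=20 v=4: → [20,24),[18,22); WM=17
i=17 t=23 v=2: → [22,26),[20,24); WM=21; [14,18) fires=2 [16,20) fires=1
i=18 t=23 v=7: → [22,26),[20,24); WM=21
i=19 t=18 v=2: DROP (t<21-2); WM=21
i=20 t=17 v=2: DROP (t<21-2); WM=21
i=21 t=17 v=1: DROP (t<21-2); WM=21
i=22 t=25 v=7: → [24,28),[22,26); WM=21
i=23 t=27 v=4: → [26,30),[24,28); WM=25; [18,22) fires=2 [20,24) fires=3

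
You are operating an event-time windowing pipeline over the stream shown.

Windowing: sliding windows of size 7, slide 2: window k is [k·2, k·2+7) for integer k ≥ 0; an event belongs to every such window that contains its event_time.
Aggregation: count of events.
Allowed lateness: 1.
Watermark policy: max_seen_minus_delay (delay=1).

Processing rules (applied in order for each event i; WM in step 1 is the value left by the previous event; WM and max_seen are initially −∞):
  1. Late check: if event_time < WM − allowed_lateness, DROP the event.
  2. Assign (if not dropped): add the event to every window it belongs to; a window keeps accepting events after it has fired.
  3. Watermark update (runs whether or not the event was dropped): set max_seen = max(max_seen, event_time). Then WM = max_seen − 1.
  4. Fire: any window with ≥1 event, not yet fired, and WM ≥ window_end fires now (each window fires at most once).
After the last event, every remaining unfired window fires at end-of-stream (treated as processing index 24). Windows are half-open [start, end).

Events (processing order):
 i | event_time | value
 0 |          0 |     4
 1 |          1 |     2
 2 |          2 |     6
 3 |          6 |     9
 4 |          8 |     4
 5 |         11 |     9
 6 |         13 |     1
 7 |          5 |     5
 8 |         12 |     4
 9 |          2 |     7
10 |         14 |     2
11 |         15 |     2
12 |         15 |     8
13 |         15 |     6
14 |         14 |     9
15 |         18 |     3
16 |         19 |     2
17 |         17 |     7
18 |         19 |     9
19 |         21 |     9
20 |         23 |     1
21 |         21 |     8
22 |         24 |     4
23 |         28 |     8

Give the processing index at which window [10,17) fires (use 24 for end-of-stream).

15

i=0 t=0 v=4: → [0,7); WM=-1
i=1 t=1 v=2: → [0,7); WM=0
i=2 t=2 v=6: → [2,9),[0,7); WM=1
i=3 t=6 v=9: → [6,13),[4,11),[2,9),[0,7); WM=5
i=4 t=8 v=4: → [8,15),[6,13),[4,11),[2,9); WM=7; [0,7) fires=4
i=5 t=11 v=9: → [10,17),[8,15),[6,13); WM=10; [2,9) fires=3
i=6 t=13 v=1: → [12,19),[10,17),[8,15); WM=12; [4,11) fires=2
i=7 t=5 v=5: DROP (t<12-1); WM=12
i=8 t=12 v=4: → [12,19),[10,17),[8,15),[6,13); WM=12
i=9 t=2 v=7: DROP (t<12-1); WM=12
i=10 t=14 v=2: → [14,21),[12,19),[10,17),[8,15); WM=13; [6,13) fires=4
i=11 t=15 v=2: → [14,21),[12,19),[10,17); WM=14
i=12 t=15 v=8: → [14,21),[12,19),[10,17); WM=14
i=13 t=15 v=6: → [14,21),[12,19),[10,17); WM=14
i=14 t=14 v=9: → [14,21),[12,19),[10,17),[8,15); WM=14
i=15 t=18 v=3: → [18,25),[16,23),[14,21),[12,19); WM=17; [8,15) fires=6 [10,17) fires=8
i=16 t=19 v=2: → [18,25),[16,23),[14,21); WM=18
i=17 t=17 v=7: → [16,23),[14,21),[12,19); WM=18
i=18 t=19 v=9: → [18,25),[16,23),[14,21); WM=18
i=19 t=21 v=9: → [20,27),[18,25),[16,23); WM=20; [12,19) fires=9
i=20 t=23 v=1: → [22,29),[20,27),[18,25); WM=22; [14,21) fires=9
i=21 t=21 v=8: → [20,27),[18,25),[16,23); WM=22
i=22 t=24 v=4: → [24,31),[22,29),[20,27),[18,25); WM=23; [16,23) fires=6
i=23 t=28 v=8: → [28,35),[26,33),[24,31),[22,29); WM=27; [18,25) fires=7 [20,27) fires=4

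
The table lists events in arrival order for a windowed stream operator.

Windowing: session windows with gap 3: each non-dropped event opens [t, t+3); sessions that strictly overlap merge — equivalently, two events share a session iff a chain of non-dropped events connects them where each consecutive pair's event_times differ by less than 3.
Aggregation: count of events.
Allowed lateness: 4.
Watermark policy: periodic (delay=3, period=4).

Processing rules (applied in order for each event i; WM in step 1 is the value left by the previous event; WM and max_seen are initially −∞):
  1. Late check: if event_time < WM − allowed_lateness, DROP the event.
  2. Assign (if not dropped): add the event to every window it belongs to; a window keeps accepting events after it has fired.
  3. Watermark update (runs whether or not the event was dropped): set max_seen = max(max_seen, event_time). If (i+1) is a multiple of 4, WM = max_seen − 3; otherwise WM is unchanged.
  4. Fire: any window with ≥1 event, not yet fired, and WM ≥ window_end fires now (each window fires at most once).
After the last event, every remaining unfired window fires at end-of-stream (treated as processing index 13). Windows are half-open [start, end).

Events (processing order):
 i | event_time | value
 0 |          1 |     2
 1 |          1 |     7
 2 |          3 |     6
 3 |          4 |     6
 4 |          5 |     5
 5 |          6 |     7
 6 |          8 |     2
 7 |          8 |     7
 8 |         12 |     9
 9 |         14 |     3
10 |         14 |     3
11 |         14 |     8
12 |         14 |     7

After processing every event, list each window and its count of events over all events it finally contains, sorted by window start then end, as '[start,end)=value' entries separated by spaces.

i=0 t=1 v=2: → [1,4); WM=−∞
i=1 t=1 v=7: → [1,4); WM=−∞
i=2 t=3 v=6: → [1,6); WM=−∞
i=3 t=4 v=6: → [1,7); WM=1
i=4 t=5 v=5: → [1,8); WM=1
i=5 t=6 v=7: → [1,9); WM=1
i=6 t=8 v=2: → [1,11); WM=1
i=7 t=8 v=7: → [1,11); WM=5
i=8 t=12 v=9: → [12,15); WM=5
i=9 t=14 v=3: → [12,17); WM=5
i=10 t=14 v=3: → [12,17); WM=5
i=11 t=14 v=8: → [12,17); WM=11
i=12 t=14 v=7: → [12,17); WM=11

[1,11)=8 [12,17)=5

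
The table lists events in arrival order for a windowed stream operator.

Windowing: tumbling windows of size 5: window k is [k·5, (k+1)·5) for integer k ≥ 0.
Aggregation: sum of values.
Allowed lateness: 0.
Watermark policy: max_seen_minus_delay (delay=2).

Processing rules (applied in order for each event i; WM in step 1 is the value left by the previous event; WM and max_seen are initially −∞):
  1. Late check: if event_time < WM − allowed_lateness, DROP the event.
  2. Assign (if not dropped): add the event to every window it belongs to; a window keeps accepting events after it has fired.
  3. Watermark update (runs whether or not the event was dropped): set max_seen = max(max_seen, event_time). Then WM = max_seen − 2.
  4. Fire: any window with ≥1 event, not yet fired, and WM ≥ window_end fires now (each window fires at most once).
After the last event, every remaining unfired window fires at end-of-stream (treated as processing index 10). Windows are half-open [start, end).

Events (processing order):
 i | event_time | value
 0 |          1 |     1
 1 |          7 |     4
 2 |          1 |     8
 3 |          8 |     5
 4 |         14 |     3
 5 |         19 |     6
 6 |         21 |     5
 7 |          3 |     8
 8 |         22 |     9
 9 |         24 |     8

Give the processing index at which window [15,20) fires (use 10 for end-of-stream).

8

i=0 t=1 v=1: → [0,5); WM=-1
i=1 t=7 v=4: → [5,10); WM=5; [0,5) fires=1
i=2 t=1 v=8: DROP (t<5-0); WM=5
i=3 t=8 v=5: → [5,10); WM=6
i=4 t=14 v=3: → [10,15); WM=12; [5,10) fires=9
i=5 t=19 v=6: → [15,20); WM=17; [10,15) fires=3
i=6 t=21 v=5: → [20,25); WM=19
i=7 t=3 v=8: DROP (t<19-0); WM=19
i=8 t=22 v=9: → [20,25); WM=20; [15,20) fires=6
i=9 t=24 v=8: → [20,25); WM=22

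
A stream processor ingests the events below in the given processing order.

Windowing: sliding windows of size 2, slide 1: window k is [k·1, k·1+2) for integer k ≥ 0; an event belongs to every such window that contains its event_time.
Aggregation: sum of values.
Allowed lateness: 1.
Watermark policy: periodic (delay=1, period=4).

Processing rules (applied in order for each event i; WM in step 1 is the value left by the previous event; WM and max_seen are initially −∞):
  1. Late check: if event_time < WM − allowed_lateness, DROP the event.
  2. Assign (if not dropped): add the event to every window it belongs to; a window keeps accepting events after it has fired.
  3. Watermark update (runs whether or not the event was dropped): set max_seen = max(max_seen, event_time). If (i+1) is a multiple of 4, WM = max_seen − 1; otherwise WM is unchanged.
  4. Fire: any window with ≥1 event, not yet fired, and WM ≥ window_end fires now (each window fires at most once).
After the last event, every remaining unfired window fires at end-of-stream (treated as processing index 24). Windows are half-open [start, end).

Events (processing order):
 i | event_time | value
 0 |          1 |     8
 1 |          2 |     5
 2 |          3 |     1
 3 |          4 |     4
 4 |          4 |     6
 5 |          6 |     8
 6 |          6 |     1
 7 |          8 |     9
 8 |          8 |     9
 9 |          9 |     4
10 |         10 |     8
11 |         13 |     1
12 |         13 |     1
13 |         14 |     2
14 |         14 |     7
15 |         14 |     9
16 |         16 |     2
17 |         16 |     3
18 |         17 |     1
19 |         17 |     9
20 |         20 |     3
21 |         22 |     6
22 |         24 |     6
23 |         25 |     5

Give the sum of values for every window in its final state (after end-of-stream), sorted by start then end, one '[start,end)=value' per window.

i=0 t=1 v=8: → [1,3),[0,2); WM=−∞
i=1 t=2 v=5: → [2,4),[1,3); WM=−∞
i=2 t=3 v=1: → [3,5),[2,4); WM=−∞
i=3 t=4 v=4: → [4,6),[3,5); WM=3; [0,2) fires=8 [1,3) fires=13
i=4 t=4 v=6: → [4,6),[3,5); WM=3
i=5 t=6 v=8: → [6,8),[5,7); WM=3
i=6 t=6 v=1: → [6,8),[5,7); WM=3
i=7 t=8 v=9: → [8,10),[7,9); WM=7; [2,4) fires=6 [3,5) fires=11 [4,6) fires=10 [5,7) fires=9
i=8 t=8 v=9: → [8,10),[7,9); WM=7
i=9 t=9 v=4: → [9,11),[8,10); WM=7
i=10 t=10 v=8: → [10,12),[9,11); WM=7
i=11 t=13 v=1: → [13,15),[12,14); WM=12; [6,8) fires=9 [7,9) fires=18 [8,10) fires=22 [9,11) fires=12 [10,12) fires=8
i=12 t=13 v=1: → [13,15),[12,14); WM=12
i=13 t=14 v=2: → [14,16),[13,15); WM=12
i=14 t=14 v=7: → [14,16),[13,15); WM=12
i=15 t=14 v=9: → [14,16),[13,15); WM=13
i=16 t=16 v=2: → [16,18),[15,17); WM=13
i=17 t=16 v=3: → [16,18),[15,17); WM=13
i=18 t=17 v=1: → [17,19),[16,18); WM=13
i=19 t=17 v=9: → [17,19),[16,18); WM=16; [12,14) fires=2 [13,15) fires=20 [14,16) fires=18
i=20 t=20 v=3: → [20,22),[19,21); WM=16
i=21 t=22 v=6: → [22,24),[21,23); WM=16
i=22 t=24 v=6: → [24,26),[23,25); WM=16
i=23 t=25 v=5: → [25,27),[24,26); WM=24; [15,17) fires=5 [16,18) fires=15 [17,19) fires=10 [19,21) fires=3 [20,22) fires=3 [21,23) fires=6 [22,24) fires=6

[0,2)=8 [1,3)=13 [2,4)=6 [3,5)=11 [4,6)=10 [5,7)=9 [6,8)=9 [7,9)=18 [8,10)=22 [9,11)=12 [10,12)=8 [12,14)=2 [13,15)=20 [14,16)=18 [15,17)=5 [16,18)=15 [17,19)=10 [19,21)=3 [20,22)=3 [21,23)=6 [22,24)=6 [23,25)=6 [24,26)=11 [25,27)=5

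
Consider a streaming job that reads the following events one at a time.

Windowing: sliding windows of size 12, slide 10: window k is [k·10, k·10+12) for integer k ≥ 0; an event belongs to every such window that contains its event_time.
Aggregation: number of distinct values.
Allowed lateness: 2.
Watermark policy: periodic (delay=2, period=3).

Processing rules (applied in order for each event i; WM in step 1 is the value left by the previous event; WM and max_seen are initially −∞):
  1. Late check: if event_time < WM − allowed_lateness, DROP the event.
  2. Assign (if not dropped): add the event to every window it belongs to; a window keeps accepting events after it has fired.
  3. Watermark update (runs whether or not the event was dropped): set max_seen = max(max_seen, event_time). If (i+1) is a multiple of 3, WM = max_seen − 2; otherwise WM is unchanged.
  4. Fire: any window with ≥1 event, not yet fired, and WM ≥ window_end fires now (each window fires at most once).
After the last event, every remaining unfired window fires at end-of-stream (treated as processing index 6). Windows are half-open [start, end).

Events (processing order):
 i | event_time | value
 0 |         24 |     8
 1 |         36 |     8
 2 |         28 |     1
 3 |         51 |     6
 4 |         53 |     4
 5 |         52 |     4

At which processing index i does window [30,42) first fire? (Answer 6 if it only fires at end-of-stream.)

i=0 t=24 v=8: → [20,32); WM=−∞
i=1 t=36 v=8: → [30,42); WM=−∞
i=2 t=28 v=1: → [20,32); WM=34; [20,32) fires=2
i=3 t=51 v=6: → [50,62),[40,52); WM=34
i=4 t=53 v=4: → [50,62); WM=34
i=5 t=52 v=4: → [50,62); WM=51; [30,42) fires=1

5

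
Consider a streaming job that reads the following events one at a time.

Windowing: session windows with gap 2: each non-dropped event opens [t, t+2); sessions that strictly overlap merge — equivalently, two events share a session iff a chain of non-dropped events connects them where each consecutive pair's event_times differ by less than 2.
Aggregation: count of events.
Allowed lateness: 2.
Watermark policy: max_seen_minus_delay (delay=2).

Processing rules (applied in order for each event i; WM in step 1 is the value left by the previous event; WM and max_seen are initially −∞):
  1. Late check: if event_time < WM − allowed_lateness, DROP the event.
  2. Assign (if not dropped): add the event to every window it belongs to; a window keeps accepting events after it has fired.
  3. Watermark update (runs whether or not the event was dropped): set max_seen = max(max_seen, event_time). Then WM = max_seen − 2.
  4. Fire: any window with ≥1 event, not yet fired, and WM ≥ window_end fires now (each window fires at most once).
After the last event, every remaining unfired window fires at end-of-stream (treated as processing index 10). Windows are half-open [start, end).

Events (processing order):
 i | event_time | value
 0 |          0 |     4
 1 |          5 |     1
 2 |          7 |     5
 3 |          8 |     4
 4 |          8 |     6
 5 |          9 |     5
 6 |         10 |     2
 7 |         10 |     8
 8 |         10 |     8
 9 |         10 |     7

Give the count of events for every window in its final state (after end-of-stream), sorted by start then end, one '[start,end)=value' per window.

i=0 t=0 v=4: → [0,2); WM=-2
i=1 t=5 v=1: → [5,7); WM=3
i=2 t=7 v=5: → [7,9); WM=5
i=3 t=8 v=4: → [7,10); WM=6
i=4 t=8 v=6: → [7,10); WM=6
i=5 t=9 v=5: → [7,11); WM=7
i=6 t=10 v=2: → [7,12); WM=8
i=7 t=10 v=8: → [7,12); WM=8
i=8 t=10 v=8: → [7,12); WM=8
i=9 t=10 v=7: → [7,12); WM=8

[0,2)=1 [5,7)=1 [7,12)=8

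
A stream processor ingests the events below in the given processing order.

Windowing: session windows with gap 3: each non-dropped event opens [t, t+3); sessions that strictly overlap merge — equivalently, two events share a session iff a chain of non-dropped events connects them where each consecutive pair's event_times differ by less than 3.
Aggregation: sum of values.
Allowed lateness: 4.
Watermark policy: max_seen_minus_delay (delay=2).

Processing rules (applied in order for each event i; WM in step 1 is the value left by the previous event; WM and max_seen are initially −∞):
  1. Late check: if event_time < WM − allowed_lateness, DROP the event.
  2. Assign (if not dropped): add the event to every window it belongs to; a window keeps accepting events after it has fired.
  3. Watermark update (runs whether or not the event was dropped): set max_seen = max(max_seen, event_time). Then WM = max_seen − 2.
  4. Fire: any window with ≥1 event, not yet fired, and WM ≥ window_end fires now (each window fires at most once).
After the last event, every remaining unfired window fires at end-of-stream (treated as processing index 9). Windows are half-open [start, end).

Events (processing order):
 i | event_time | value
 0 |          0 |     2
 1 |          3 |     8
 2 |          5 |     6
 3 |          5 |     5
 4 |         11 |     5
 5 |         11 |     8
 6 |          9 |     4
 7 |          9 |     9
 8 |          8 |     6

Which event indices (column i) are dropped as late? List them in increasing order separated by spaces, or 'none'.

none

i=0 t=0 v=2: → [0,3); WM=-2
i=1 t=3 v=8: → [3,6); WM=1
i=2 t=5 v=6: → [3,8); WM=3
i=3 t=5 v=5: → [3,8); WM=3
i=4 t=11 v=5: → [11,14); WM=9
i=5 t=11 v=8: → [11,14); WM=9
i=6 t=9 v=4: → [9,14); WM=9
i=7 t=9 v=9: → [9,14); WM=9
i=8 t=8 v=6: → [8,14); WM=9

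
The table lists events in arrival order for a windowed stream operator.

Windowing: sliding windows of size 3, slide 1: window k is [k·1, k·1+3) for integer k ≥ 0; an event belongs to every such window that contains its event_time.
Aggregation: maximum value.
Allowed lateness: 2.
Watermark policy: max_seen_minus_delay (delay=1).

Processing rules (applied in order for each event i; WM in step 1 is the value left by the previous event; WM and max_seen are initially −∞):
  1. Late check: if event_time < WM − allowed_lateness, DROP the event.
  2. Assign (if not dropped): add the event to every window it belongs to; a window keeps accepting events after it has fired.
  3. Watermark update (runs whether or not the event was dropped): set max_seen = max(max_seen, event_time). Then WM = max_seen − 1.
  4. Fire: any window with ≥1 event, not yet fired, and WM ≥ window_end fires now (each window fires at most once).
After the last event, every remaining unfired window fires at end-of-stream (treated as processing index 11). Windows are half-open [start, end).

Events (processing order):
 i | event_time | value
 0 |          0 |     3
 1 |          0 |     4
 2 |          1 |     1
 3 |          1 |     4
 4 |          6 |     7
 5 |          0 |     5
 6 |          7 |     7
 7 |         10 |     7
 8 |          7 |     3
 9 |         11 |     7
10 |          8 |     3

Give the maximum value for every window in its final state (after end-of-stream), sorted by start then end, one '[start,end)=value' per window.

[0,3)=4 [1,4)=4 [4,7)=7 [5,8)=7 [6,9)=7 [7,10)=7 [8,11)=7 [9,12)=7 [10,13)=7 [11,14)=7

i=0 t=0 v=3: → [0,3); WM=-1
i=1 t=0 v=4: → [0,3); WM=-1
i=2 t=1 v=1: → [1,4),[0,3); WM=0
i=3 t=1 v=4: → [1,4),[0,3); WM=0
i=4 t=6 v=7: → [6,9),[5,8),[4,7); WM=5; [0,3) fires=4 [1,4) fires=4
i=5 t=0 v=5: DROP (t<5-2); WM=5
i=6 t=7 v=7: → [7,10),[6,9),[5,8); WM=6
i=7 t=10 v=7: → [10,13),[9,12),[8,11); WM=9; [4,7) fires=7 [5,8) fires=7 [6,9) fires=7
i=8 t=7 v=3: → [7,10),[6,9),[5,8); WM=9
i=9 t=11 v=7: → [11,14),[10,13),[9,12); WM=10; [7,10) fires=7
i=10 t=8 v=3: → [8,11),[7,10),[6,9); WM=10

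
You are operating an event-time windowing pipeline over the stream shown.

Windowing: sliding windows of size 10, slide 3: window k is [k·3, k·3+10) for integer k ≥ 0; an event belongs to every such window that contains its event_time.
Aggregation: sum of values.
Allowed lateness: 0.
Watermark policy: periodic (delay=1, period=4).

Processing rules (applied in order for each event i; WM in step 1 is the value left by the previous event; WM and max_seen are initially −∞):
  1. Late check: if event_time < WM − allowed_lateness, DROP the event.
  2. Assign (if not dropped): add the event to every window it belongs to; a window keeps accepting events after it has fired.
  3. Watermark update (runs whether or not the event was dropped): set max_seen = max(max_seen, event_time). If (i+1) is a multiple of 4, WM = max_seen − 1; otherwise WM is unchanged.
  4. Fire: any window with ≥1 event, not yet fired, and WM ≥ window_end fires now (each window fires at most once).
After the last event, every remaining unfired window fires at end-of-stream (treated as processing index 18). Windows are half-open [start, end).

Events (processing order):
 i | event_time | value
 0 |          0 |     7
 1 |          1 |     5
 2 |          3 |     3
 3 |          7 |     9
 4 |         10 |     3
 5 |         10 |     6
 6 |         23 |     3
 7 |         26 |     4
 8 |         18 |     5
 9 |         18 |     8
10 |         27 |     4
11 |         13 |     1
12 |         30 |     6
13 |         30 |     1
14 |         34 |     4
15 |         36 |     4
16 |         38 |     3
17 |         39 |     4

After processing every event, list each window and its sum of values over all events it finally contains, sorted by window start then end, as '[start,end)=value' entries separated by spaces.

[0,10)=24 [3,13)=21 [6,16)=18 [9,19)=9 [15,25)=3 [18,28)=11 [21,31)=18 [24,34)=15 [27,37)=19 [30,40)=22 [33,43)=15 [36,46)=11 [39,49)=4

i=0 t=0 v=7: → [0,10); WM=−∞
i=1 t=1 v=5: → [0,10); WM=−∞
i=2 t=3 v=3: → [3,13),[0,10); WM=−∞
i=3 t=7 v=9: → [6,16),[3,13),[0,10); WM=6
i=4 t=10 v=3: → [9,19),[6,16),[3,13); WM=6
i=5 t=10 v=6: → [9,19),[6,16),[3,13); WM=6
i=6 t=23 v=3: → [21,31),[18,28),[15,25); WM=6
i=7 t=26 v=4: → [24,34),[21,31),[18,28); WM=25; [0,10) fires=24 [3,13) fires=21 [6,16) fires=18 [9,19) fires=9 [15,25) fires=3
i=8 t=18 v=5: DROP (t<25-0); WM=25
i=9 t=18 v=8: DROP (t<25-0); WM=25
i=10 t=27 v=4: → [27,37),[24,34),[21,31),[18,28); WM=25
i=11 t=13 v=1: DROP (t<25-0); WM=26
i=12 t=30 v=6: → [30,40),[27,37),[24,34),[21,31); WM=26
i=13 t=30 v=1: → [30,40),[27,37),[24,34),[21,31); WM=26
i=14 t=34 v=4: → [33,43),[30,40),[27,37); WM=26
i=15 t=36 v=4: → [36,46),[33,43),[30,40),[27,37); WM=35; [18,28) fires=11 [21,31) fires=18 [24,34) fires=15
i=16 t=38 v=3: → [36,46),[33,43),[30,40); WM=35
i=17 t=39 v=4: → [39,49),[36,46),[33,43),[30,40); WM=35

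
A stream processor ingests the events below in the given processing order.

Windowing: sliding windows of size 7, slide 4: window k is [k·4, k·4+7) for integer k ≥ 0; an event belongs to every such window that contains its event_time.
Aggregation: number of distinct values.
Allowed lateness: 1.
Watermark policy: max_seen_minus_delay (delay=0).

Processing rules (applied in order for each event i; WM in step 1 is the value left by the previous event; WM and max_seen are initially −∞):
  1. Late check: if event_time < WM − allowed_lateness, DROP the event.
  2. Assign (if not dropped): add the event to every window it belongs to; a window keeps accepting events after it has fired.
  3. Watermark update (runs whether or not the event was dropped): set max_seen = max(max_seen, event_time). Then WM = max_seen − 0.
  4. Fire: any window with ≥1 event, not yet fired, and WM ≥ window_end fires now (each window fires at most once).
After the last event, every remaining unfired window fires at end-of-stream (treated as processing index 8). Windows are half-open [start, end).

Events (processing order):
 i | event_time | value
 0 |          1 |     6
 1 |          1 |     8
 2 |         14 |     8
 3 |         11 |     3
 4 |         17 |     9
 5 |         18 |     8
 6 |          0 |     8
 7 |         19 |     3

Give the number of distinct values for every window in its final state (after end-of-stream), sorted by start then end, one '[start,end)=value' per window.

i=0 t=1 v=6: → [0,7); WM=1
i=1 t=1 v=8: → [0,7); WM=1
i=2 t=14 v=8: → [12,19),[8,15); WM=14; [0,7) fires=2
i=3 t=11 v=3: DROP (t<14-1); WM=14
i=4 t=17 v=9: → [16,23),[12,19); WM=17; [8,15) fires=1
i=5 t=18 v=8: → [16,23),[12,19); WM=18
i=6 t=0 v=8: DROP (t<18-1); WM=18
i=7 t=19 v=3: → [16,23); WM=19; [12,19) fires=2

[0,7)=2 [8,15)=1 [12,19)=2 [16,23)=3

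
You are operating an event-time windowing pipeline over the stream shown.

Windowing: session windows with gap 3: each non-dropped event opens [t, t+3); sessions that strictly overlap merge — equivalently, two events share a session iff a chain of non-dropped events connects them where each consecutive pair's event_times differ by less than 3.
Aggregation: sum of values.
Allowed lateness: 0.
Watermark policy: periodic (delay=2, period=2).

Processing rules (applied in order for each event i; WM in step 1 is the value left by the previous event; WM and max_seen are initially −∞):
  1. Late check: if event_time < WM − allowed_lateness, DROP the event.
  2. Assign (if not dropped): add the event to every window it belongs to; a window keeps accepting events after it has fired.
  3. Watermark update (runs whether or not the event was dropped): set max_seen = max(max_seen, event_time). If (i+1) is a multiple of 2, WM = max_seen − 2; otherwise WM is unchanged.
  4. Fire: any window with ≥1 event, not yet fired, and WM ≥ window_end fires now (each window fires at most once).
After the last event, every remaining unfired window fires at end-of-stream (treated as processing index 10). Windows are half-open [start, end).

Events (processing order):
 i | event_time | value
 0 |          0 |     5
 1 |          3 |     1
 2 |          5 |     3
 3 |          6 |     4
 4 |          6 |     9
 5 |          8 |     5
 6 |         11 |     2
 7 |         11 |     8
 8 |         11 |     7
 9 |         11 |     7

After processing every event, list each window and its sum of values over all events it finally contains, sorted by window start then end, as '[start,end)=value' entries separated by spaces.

[0,3)=5 [3,11)=22 [11,14)=24

i=0 t=0 v=5: → [0,3); WM=−∞
i=1 t=3 v=1: → [3,6); WM=1
i=2 t=5 v=3: → [3,8); WM=1
i=3 t=6 v=4: → [3,9); WM=4
i=4 t=6 v=9: → [3,9); WM=4
i=5 t=8 v=5: → [3,11); WM=6
i=6 t=11 v=2: → [11,14); WM=6
i=7 t=11 v=8: → [11,14); WM=9
i=8 t=11 v=7: → [11,14); WM=9
i=9 t=11 v=7: → [11,14); WM=9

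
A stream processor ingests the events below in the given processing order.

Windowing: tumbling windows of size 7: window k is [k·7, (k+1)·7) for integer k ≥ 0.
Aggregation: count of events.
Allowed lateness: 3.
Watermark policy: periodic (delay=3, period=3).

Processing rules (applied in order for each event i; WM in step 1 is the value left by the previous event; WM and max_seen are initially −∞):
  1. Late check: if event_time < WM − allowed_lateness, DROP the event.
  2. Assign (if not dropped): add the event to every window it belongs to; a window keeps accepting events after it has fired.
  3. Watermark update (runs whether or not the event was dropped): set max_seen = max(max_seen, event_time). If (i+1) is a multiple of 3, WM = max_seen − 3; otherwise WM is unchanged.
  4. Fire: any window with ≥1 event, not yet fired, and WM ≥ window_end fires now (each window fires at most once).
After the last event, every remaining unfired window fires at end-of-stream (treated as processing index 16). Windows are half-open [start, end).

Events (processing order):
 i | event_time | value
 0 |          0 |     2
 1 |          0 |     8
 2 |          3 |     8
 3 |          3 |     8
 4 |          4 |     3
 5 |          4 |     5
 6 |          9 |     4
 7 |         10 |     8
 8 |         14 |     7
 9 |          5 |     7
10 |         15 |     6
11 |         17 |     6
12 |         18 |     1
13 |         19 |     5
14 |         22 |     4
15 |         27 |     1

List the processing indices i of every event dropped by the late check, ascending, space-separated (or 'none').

9

i=0 t=0 v=2: → [0,7); WM=−∞
i=1 t=0 v=8: → [0,7); WM=−∞
i=2 t=3 v=8: → [0,7); WM=0
i=3 t=3 v=8: → [0,7); WM=0
i=4 t=4 v=3: → [0,7); WM=0
i=5 t=4 v=5: → [0,7); WM=1
i=6 t=9 v=4: → [7,14); WM=1
i=7 t=10 v=8: → [7,14); WM=1
i=8 t=14 v=7: → [14,21); WM=11; [0,7) fires=6
i=9 t=5 v=7: DROP (t<11-3); WM=11
i=10 t=15 v=6: → [14,21); WM=11
i=11 t=17 v=6: → [14,21); WM=14; [7,14) fires=2
i=12 t=18 v=1: → [14,21); WM=14
i=13 t=19 v=5: → [14,21); WM=14
i=14 t=22 v=4: → [21,28); WM=19
i=15 t=27 v=1: → [21,28); WM=19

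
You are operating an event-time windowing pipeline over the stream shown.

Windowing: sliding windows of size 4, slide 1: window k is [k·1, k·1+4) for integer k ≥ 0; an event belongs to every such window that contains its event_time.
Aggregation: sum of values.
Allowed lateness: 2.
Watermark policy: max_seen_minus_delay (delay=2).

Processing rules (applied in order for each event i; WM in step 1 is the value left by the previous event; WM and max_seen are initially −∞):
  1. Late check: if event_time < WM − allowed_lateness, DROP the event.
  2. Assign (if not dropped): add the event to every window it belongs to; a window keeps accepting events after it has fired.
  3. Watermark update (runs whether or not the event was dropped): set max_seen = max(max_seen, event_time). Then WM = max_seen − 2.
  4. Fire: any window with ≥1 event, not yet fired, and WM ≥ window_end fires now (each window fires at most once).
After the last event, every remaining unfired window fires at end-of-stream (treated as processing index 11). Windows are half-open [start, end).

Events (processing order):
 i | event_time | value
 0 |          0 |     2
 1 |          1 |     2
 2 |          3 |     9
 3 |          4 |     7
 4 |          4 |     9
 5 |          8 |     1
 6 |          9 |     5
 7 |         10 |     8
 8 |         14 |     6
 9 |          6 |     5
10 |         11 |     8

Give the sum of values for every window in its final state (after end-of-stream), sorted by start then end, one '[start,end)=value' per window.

i=0 t=0 v=2: → [0,4); WM=-2
i=1 t=1 v=2: → [1,5),[0,4); WM=-1
i=2 t=3 v=9: → [3,7),[2,6),[1,5),[0,4); WM=1
i=3 t=4 v=7: → [4,8),[3,7),[2,6),[1,5); WM=2
i=4 t=4 v=9: → [4,8),[3,7),[2,6),[1,5); WM=2
i=5 t=8 v=1: → [8,12),[7,11),[6,10),[5,9); WM=6; [0,4) fires=13 [1,5) fires=27 [2,6) fires=25
i=6 t=9 v=5: → [9,13),[8,12),[7,11),[6,10); WM=7; [3,7) fires=25
i=7 t=10 v=8: → [10,14),[9,13),[8,12),[7,11); WM=8; [4,8) fires=16
i=8 t=14 v=6: → [14,18),[13,17),[12,16),[11,15); WM=12; [5,9) fires=1 [6,10) fires=6 [7,11) fires=14 [8,12) fires=14
i=9 t=6 v=5: DROP (t<12-2); WM=12
i=10 t=11 v=8: → [11,15),[10,14),[9,13),[8,12); WM=12

[0,4)=13 [1,5)=27 [2,6)=25 [3,7)=25 [4,8)=16 [5,9)=1 [6,10)=6 [7,11)=14 [8,12)=22 [9,13)=21 [10,14)=16 [11,15)=14 [12,16)=6 [13,17)=6 [14,18)=6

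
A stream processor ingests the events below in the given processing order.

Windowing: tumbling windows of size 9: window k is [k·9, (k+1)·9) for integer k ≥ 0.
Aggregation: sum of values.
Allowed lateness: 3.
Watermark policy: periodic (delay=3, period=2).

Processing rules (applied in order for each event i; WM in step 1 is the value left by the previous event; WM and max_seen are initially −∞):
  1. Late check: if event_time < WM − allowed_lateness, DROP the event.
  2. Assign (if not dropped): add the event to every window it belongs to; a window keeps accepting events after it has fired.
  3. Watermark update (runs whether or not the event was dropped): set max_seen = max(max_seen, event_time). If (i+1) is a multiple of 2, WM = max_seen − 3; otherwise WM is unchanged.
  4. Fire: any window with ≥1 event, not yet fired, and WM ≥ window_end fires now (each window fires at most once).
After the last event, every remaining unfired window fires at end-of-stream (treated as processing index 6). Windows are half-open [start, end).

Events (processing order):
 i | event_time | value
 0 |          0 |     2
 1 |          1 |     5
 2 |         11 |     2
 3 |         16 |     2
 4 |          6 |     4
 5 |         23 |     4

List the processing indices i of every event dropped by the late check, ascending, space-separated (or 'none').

4

i=0 t=0 v=2: → [0,9); WM=−∞
i=1 t=1 v=5: → [0,9); WM=-2
i=2 t=11 v=2: → [9,18); WM=-2
i=3 t=16 v=2: → [9,18); WM=13; [0,9) fires=7
i=4 t=6 v=4: DROP (t<13-3); WM=13
i=5 t=23 v=4: → [18,27); WM=20; [9,18) fires=4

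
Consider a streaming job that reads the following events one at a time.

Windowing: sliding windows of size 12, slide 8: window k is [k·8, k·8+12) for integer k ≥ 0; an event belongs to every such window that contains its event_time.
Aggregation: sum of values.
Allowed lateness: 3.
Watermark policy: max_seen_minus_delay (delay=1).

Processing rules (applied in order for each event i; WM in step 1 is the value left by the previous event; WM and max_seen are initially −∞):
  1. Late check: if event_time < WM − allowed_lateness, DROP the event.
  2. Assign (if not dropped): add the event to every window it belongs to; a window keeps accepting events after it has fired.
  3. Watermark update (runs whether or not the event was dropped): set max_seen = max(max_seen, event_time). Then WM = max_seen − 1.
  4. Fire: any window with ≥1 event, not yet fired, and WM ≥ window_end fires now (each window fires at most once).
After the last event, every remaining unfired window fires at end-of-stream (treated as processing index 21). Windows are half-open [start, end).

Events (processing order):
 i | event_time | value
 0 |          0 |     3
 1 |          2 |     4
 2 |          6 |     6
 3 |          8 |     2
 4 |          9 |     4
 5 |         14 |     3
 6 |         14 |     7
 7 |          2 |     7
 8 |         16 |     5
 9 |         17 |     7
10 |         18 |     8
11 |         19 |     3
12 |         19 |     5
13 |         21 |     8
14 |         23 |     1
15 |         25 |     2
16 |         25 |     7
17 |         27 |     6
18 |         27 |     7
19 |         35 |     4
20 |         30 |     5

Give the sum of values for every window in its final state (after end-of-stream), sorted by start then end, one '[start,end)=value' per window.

i=0 t=0 v=3: → [0,12); WM=-1
i=1 t=2 v=4: → [0,12); WM=1
i=2 t=6 v=6: → [0,12); WM=5
i=3 t=8 v=2: → [8,20),[0,12); WM=7
i=4 t=9 v=4: → [8,20),[0,12); WM=8
i=5 t=14 v=3: → [8,20); WM=13; [0,12) fires=19
i=6 t=14 v=7: → [8,20); WM=13
i=7 t=2 v=7: DROP (t<13-3); WM=13
i=8 t=16 v=5: → [16,28),[8,20); WM=15
i=9 t=17 v=7: → [16,28),[8,20); WM=16
i=10 t=18 v=8: → [16,28),[8,20); WM=17
i=11 t=19 v=3: → [16,28),[8,20); WM=18
i=12 t=19 v=5: → [16,28),[8,20); WM=18
i=13 t=21 v=8: → [16,28); WM=20; [8,20) fires=44
i=14 t=23 v=1: → [16,28); WM=22
i=15 t=25 v=2: → [24,36),[16,28); WM=24
i=16 t=25 v=7: → [24,36),[16,28); WM=24
i=17 t=27 v=6: → [24,36),[16,28); WM=26
i=18 t=27 v=7: → [24,36),[16,28); WM=26
i=19 t=35 v=4: → [32,44),[24,36); WM=34; [16,28) fires=59
i=20 t=30 v=5: DROP (t<34-3); WM=34

[0,12)=19 [8,20)=44 [16,28)=59 [24,36)=26 [32,44)=4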